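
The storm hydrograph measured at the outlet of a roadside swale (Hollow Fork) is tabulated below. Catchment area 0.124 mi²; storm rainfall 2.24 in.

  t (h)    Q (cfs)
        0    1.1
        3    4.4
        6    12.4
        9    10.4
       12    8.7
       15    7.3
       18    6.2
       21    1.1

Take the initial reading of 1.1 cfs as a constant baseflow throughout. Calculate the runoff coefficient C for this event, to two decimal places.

ΣQ_DR = 42.80 cfs; V = ΣQ_DR·Δt = 4.622 × 10^5 ft³.
Runoff depth d = V / A = 1.605 in.
C = d / P = 1.605 / 2.24 = 0.72.

C ≈ 0.72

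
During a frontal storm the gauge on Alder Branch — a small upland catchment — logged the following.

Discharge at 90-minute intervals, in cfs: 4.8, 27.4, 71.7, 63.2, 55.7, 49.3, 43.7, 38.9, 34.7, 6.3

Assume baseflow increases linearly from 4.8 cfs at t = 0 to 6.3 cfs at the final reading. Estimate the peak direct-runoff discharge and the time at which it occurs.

Subtracting baseflow gives direct-runoff ordinates: 0.00, 22.43, 66.57, 57.90, 50.23, 43.67, 37.90, 32.93, 28.57, 0.00 cfs.
The maximum is 66.57 cfs, occurring at the reading for t = 3 h.

Q_p = 66.57 cfs at t = 3 h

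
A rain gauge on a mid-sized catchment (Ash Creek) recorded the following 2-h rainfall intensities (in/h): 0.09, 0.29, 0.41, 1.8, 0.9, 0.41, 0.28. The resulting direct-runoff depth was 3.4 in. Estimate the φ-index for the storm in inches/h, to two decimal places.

Only the 2 blocks with intensity above φ contribute runoff: 1.8, 0.9 in/h.
Σ(I−φ)·Δt = d  ⇒  (1.8+0.9 − 2φ)·2 = 3.4
φ = (2.700 − 3.4/2) / 2 = 0.50 in/h.

φ ≈ 0.50 in/h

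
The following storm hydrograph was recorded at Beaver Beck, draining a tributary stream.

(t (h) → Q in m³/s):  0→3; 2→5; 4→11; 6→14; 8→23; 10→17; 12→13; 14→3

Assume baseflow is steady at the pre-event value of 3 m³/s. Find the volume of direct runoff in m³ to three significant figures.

Direct-runoff ordinates (Q − Q_b): 0.0, 2.0, 8.0, 11.0, 20.0, 14.0, 10.0, 0.0 m³/s.
ΣQ_DR = 65.00 m³/s.
With Δt = 2 h = 7200 s, V = ΣQ_DR · Δt = 65.00 × 7200 = 4.68 × 10^5 m³.

V ≈ 4.68 × 10^5 m³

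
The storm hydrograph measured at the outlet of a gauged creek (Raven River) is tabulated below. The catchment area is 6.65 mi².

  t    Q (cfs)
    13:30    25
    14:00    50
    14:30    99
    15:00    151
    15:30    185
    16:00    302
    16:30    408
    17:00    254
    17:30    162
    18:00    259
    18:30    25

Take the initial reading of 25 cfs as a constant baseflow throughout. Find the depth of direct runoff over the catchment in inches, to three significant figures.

d ≈ 0.192 in

Direct runoff: 0.0, 25.0, 74.0, 126.0, 160.0, 277.0, 383.0, 229.0, 137.0, 234.0, 0.0 cfs; ΣQ_DR = 1645 cfs.
V = ΣQ_DR · Δt = 1645 × 1800 s = 2.961 × 10^6 ft³.
Over A = 6.65 mi², depth = V / A = 0.192 in.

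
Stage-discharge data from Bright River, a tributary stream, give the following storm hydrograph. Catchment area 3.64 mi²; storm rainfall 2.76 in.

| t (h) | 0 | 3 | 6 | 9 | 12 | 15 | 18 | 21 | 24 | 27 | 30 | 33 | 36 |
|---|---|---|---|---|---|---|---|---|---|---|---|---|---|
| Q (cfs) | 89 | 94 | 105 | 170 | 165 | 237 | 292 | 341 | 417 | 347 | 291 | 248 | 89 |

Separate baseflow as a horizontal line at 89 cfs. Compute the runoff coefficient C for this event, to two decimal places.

ΣQ_DR = 1728 cfs; V = ΣQ_DR·Δt = 1.866 × 10^7 ft³.
Runoff depth d = V / A = 2.207 in.
C = d / P = 2.207 / 2.76 = 0.80.

C ≈ 0.80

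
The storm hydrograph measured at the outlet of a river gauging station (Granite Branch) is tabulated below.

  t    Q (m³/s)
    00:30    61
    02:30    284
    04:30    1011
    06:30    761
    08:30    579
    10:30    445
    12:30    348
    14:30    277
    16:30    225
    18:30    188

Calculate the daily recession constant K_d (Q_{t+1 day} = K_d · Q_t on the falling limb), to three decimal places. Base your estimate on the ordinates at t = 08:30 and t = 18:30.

Between t = 08:30 and t = 18:30 the flow falls from 579 to 188 m³/s over 5×2 h = 10 h.
Per-interval ratio K = (188/579)^(1/5) = 0.7985; K_d = K^(24/2) = 0.067.

K_d ≈ 0.067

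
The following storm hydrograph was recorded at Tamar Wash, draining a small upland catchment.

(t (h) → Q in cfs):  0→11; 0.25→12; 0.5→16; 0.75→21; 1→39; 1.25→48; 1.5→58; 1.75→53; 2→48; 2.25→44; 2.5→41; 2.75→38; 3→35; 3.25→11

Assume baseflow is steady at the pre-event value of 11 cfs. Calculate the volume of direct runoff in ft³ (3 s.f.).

V ≈ 2.89 × 10^5 ft³

Direct-runoff ordinates (Q − Q_b): 0.0, 1.0, 5.0, 10.0, 28.0, 37.0, 47.0, 42.0, 37.0, 33.0, 30.0, 27.0, 24.0, 0.0 cfs.
ΣQ_DR = 321.0 cfs.
With Δt = 0.25 h = 900 s, V = ΣQ_DR · Δt = 321.0 × 900 = 2.89 × 10^5 ft³.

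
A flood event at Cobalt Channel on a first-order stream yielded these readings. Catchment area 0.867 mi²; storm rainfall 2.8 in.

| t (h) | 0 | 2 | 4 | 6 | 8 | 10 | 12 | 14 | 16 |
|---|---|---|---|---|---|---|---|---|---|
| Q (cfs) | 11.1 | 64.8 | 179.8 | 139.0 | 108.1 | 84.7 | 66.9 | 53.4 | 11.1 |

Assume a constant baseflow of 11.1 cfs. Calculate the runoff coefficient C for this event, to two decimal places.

C ≈ 0.79

ΣQ_DR = 619.0 cfs; V = ΣQ_DR·Δt = 4.457 × 10^6 ft³.
Runoff depth d = V / A = 2.213 in.
C = d / P = 2.213 / 2.8 = 0.79.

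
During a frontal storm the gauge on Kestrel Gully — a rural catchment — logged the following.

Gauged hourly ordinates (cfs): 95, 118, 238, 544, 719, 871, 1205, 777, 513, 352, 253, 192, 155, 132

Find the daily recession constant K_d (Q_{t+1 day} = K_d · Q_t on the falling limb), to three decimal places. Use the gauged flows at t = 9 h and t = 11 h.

K_d ≈ 0.001

Between t = 9 h and t = 11 h the flow falls from 352 to 192 cfs over 2×1 h = 2 h.
Per-interval ratio K = (192/352)^(1/2) = 0.7385; K_d = K^(24/1) = 0.001.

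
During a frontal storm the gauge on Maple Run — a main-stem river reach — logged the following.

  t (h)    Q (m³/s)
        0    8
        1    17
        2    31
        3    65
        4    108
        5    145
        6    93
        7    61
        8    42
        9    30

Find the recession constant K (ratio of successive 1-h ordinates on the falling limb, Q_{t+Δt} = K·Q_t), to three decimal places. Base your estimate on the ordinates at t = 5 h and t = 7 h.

Using the recession-limb readings at t = 5 h and t = 7 h: Q falls from 145 to 61 m³/s over 2 intervals.
K = (Q₂/Q₁)^(1/2) = (61/145)^(1/2) = 0.649.

K ≈ 0.649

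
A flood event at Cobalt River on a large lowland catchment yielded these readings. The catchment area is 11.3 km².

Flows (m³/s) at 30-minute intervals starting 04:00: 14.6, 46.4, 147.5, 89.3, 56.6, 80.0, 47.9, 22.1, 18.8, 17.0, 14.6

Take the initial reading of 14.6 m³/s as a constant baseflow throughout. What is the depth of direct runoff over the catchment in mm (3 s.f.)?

d ≈ 62.8 mm

Direct runoff: 0.0, 31.8, 132.9, 74.7, 42.0, 65.4, 33.3, 7.5, 4.2, 2.4, 0.0 m³/s; ΣQ_DR = 394.2 m³/s.
V = ΣQ_DR · Δt = 394.2 × 1800 s = 7.096 × 10^5 m³.
Over A = 11.3 km², depth = V / A = 62.8 mm.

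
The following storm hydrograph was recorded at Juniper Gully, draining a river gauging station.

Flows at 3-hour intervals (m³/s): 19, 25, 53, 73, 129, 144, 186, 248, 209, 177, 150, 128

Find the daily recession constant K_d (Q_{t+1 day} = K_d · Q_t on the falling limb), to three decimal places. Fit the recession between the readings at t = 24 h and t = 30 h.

Between t = 24 h and t = 30 h the flow falls from 209 to 150 m³/s over 2×3 h = 6 h.
Per-interval ratio K = (150/209)^(1/2) = 0.8472; K_d = K^(24/3) = 0.265.

K_d ≈ 0.265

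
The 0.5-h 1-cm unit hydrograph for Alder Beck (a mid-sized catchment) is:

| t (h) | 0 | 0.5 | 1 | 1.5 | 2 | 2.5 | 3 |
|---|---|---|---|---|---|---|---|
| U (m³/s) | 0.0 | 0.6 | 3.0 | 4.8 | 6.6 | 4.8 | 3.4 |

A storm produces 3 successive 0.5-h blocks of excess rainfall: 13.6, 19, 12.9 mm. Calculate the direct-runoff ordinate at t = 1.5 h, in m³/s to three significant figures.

Q ≈ 13.0 m³/s

By discrete convolution, Q_j = Σ (P_i / 10 mm) · U_{j−i}.
At t = 1.5 h (j=3): Q = (13.6/10)·4.8 + (19/10)·3.0 + (12.9/10)·0.6 = 13.0 m³/s.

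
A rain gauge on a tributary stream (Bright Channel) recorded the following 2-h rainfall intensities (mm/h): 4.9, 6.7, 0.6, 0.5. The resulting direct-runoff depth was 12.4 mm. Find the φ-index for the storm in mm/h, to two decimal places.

Only the 2 blocks with intensity above φ contribute runoff: 4.9, 6.7 mm/h.
Σ(I−φ)·Δt = d  ⇒  (4.9+6.7 − 2φ)·2 = 12.4
φ = (11.60 − 12.4/2) / 2 = 2.70 mm/h.

φ ≈ 2.70 mm/h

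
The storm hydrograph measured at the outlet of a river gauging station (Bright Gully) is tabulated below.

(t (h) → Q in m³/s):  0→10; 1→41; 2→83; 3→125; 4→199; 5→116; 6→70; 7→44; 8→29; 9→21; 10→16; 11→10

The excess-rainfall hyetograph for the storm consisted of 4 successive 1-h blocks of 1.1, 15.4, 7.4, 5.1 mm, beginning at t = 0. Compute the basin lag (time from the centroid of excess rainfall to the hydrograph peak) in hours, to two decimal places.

Centroid of excess rainfall: t_c = Σ P_i·t̄_i / ΣP_i = 2.0690 h (block centres at 0.5, 1.5, 2.5, 3.5 h).
Hydrograph peak occurs at t = 4 h, so basin lag t_L = 4 − 2.0690 = 1.93 h.

t_L ≈ 1.93 h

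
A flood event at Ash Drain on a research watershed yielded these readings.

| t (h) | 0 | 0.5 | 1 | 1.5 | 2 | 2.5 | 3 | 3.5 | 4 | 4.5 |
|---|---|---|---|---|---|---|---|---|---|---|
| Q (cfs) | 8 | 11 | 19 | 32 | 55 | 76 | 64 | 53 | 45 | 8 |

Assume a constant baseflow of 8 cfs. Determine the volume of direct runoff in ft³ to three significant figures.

Direct-runoff ordinates (Q − Q_b): 0.0, 3.0, 11.0, 24.0, 47.0, 68.0, 56.0, 45.0, 37.0, 0.0 cfs.
ΣQ_DR = 291.0 cfs.
With Δt = 0.5 h = 1800 s, V = ΣQ_DR · Δt = 291.0 × 1800 = 5.24 × 10^5 ft³.

V ≈ 5.24 × 10^5 ft³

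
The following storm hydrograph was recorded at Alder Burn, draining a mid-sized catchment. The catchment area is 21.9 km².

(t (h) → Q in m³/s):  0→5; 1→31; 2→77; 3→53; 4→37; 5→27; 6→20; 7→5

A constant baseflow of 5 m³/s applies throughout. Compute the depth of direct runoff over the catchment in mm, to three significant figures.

d ≈ 35.3 mm

Direct runoff: 0.0, 26.0, 72.0, 48.0, 32.0, 22.0, 15.0, 0.0 m³/s; ΣQ_DR = 215.0 m³/s.
V = ΣQ_DR · Δt = 215.0 × 3600 s = 7.740 × 10^5 m³.
Over A = 21.9 km², depth = V / A = 35.3 mm.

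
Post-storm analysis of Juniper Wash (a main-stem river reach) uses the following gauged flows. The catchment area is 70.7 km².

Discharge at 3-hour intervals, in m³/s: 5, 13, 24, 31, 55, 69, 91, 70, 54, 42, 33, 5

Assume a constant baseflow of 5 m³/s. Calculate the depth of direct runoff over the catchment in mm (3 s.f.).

d ≈ 66.0 mm

Direct runoff: 0.0, 8.0, 19.0, 26.0, 50.0, 64.0, 86.0, 65.0, 49.0, 37.0, 28.0, 0.0 m³/s; ΣQ_DR = 432.0 m³/s.
V = ΣQ_DR · Δt = 432.0 × 10800 s = 4.666 × 10^6 m³.
Over A = 70.7 km², depth = V / A = 66.0 mm.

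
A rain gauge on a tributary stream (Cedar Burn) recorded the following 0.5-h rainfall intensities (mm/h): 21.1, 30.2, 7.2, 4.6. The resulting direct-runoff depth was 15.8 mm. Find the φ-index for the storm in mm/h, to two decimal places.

Only the 2 blocks with intensity above φ contribute runoff: 21.1, 30.2 mm/h.
Σ(I−φ)·Δt = d  ⇒  (21.1+30.2 − 2φ)·0.5 = 15.8
φ = (51.30 − 15.8/0.5) / 2 = 9.85 mm/h.

φ ≈ 9.85 mm/h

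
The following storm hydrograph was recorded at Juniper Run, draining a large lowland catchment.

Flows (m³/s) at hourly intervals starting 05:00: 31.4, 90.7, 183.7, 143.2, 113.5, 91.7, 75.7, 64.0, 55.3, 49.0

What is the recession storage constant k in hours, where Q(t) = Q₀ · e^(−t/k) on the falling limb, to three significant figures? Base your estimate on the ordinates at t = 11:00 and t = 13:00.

k ≈ 6.37 h

On the falling limb, Q drops from 75.7 to 55.3 m³/s between t = 11:00 and t = 13:00 (Δt = 2 h).
k = −Δt / ln(Q₂/Q₁) = −2 / ln(55.3/75.7) = 6.37 h.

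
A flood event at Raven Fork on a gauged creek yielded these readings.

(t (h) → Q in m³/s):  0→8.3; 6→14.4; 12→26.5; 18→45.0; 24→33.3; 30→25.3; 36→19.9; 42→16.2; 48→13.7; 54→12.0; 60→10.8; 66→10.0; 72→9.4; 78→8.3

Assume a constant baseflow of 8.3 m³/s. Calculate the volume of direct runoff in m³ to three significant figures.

V ≈ 2.96 × 10^6 m³

Direct-runoff ordinates (Q − Q_b): 0.0, 6.1, 18.2, 36.7, 25.0, 17.0, 11.6, 7.9, 5.4, 3.7, 2.5, 1.7, 1.1, 0.0 m³/s.
ΣQ_DR = 136.9 m³/s.
With Δt = 6 h = 21600 s, V = ΣQ_DR · Δt = 136.9 × 21600 = 2.96 × 10^6 m³.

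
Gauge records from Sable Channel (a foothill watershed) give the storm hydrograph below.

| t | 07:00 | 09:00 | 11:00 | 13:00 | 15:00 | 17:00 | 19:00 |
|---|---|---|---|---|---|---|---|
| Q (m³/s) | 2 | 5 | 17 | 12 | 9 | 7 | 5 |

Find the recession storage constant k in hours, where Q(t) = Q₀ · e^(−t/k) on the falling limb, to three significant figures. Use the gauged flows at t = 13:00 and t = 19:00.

On the falling limb, Q drops from 12 to 5 m³/s between t = 13:00 and t = 19:00 (Δt = 6 h).
k = −Δt / ln(Q₂/Q₁) = −6 / ln(5/12) = 6.85 h.

k ≈ 6.85 h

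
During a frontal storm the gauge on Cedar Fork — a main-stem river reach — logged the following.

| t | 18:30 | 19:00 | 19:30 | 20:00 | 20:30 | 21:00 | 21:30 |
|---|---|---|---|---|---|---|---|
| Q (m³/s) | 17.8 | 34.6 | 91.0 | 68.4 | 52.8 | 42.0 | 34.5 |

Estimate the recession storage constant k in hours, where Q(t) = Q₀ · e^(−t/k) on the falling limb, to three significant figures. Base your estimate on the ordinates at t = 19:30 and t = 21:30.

k ≈ 2.06 h

On the falling limb, Q drops from 91.0 to 34.5 m³/s between t = 19:30 and t = 21:30 (Δt = 2 h).
k = −Δt / ln(Q₂/Q₁) = −2 / ln(34.5/91.0) = 2.06 h.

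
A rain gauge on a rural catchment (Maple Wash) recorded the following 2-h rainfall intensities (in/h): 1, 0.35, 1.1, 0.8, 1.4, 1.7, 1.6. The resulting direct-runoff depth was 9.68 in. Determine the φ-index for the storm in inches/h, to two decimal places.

Only the 6 blocks with intensity above φ contribute runoff: 1, 1.1, 0.8, 1.4, 1.7, 1.6 in/h.
Σ(I−φ)·Δt = d  ⇒  (1+1.1+0.8+1.4+1.7+1.6 − 6φ)·2 = 9.68
φ = (7.600 − 9.68/2) / 6 = 0.46 in/h.

φ ≈ 0.46 in/h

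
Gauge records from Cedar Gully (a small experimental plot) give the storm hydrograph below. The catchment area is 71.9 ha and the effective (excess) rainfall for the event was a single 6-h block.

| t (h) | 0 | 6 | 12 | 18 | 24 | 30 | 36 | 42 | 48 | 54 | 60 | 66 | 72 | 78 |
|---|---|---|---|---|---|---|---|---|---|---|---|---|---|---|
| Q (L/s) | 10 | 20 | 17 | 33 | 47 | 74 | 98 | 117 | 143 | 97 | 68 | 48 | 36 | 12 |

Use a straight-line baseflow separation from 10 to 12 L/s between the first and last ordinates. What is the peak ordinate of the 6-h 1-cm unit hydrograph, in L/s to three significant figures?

U_p ≈ 65.9 L/s

Direct runoff: 0.00, 9.85, 6.69, 22.54, 36.38, 63.23, 87.08, 105.92, 131.77, 85.62, 56.46, 36.31, 24.15, 0.00 L/s; ΣQ_DR = 666.0 L/s, peak = 131.77 L/s.
Runoff depth d = ΣQ_DR·Δt / A = 666.0 × 21600 / (71.9 ha) = 20.01 mm.
The 1-cm UH is the DRH scaled by (10 mm)/d, so U_p = 131.77 × 10/20.01 = 65.9 L/s.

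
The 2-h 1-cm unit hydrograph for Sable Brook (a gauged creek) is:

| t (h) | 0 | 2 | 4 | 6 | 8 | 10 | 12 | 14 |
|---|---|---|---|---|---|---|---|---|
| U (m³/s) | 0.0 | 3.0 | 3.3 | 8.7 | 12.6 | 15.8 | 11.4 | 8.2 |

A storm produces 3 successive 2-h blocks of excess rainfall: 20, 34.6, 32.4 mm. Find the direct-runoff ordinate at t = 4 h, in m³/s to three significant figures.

By discrete convolution, Q_j = Σ (P_i / 10 mm) · U_{j−i}.
At t = 4 h (j=2): Q = (20/10)·3.3 + (34.6/10)·3.0 + (32.4/10)·0.0 = 17.0 m³/s.

Q ≈ 17.0 m³/s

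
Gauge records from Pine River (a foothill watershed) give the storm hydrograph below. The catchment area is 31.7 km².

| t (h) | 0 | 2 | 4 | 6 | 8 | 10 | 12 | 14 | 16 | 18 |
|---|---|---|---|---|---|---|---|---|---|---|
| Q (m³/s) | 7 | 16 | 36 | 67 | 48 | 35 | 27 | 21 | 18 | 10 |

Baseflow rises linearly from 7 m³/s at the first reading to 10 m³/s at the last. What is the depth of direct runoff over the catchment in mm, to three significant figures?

Direct runoff: 0.00, 8.67, 28.33, 59.00, 39.67, 26.33, 18.00, 11.67, 8.33, 0.00 m³/s; ΣQ_DR = 200.0 m³/s.
V = ΣQ_DR · Δt = 200.0 × 7200 s = 1.440 × 10^6 m³.
Over A = 31.7 km², depth = V / A = 45.4 mm.

d ≈ 45.4 mm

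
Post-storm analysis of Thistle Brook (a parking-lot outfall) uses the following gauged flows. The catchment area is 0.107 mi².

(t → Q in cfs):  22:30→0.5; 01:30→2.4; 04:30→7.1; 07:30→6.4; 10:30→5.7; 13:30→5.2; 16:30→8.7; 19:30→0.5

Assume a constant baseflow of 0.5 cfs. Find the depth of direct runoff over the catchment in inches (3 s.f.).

d ≈ 1.41 in

Direct runoff: 0.0, 1.9, 6.6, 5.9, 5.2, 4.7, 8.2, 0.0 cfs; ΣQ_DR = 32.50 cfs.
V = ΣQ_DR · Δt = 32.50 × 10800 s = 3.510 × 10^5 ft³.
Over A = 0.107 mi², depth = V / A = 1.41 in.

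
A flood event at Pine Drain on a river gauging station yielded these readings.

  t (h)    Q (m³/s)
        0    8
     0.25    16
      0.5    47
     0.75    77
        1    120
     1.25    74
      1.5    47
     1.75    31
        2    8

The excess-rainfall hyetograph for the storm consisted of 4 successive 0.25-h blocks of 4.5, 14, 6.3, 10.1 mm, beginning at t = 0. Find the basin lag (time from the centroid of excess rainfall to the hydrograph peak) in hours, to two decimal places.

t_L ≈ 0.47 h

Centroid of excess rainfall: t_c = Σ P_i·t̄_i / ΣP_i = 0.5326 h (block centres at 0.125, 0.375, 0.625, 0.875 h).
Hydrograph peak occurs at t = 1 h, so basin lag t_L = 1 − 0.5326 = 0.47 h.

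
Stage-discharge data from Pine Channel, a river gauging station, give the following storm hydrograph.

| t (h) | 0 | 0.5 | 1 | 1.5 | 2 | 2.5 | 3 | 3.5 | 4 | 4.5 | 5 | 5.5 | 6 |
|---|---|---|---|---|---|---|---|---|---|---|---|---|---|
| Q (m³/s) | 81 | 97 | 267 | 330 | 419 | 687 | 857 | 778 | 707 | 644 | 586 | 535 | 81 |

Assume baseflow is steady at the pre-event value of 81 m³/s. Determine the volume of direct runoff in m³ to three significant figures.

Direct-runoff ordinates (Q − Q_b): 0.0, 16.0, 186.0, 249.0, 338.0, 606.0, 776.0, 697.0, 626.0, 563.0, 505.0, 454.0, 0.0 m³/s.
ΣQ_DR = 5016 m³/s.
With Δt = 0.5 h = 1800 s, V = ΣQ_DR · Δt = 5016 × 1800 = 9.03 × 10^6 m³.

V ≈ 9.03 × 10^6 m³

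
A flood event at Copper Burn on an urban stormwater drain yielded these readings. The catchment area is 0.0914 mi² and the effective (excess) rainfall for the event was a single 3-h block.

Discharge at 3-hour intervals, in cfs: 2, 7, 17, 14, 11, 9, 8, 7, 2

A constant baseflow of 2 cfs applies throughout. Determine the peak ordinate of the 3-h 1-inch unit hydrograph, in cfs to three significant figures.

Direct runoff: 0.0, 5.0, 15.0, 12.0, 9.0, 7.0, 6.0, 5.0, 0.0 cfs; ΣQ_DR = 59.00 cfs, peak = 15.0 cfs.
Runoff depth d = ΣQ_DR·Δt / A = 59.00 × 10800 / (0.0914 mi²) = 3.001 in.
The 1-inch UH is the DRH scaled by (1 in)/d, so U_p = 15.0 × 1/3.001 = 5.00 cfs.

U_p ≈ 5.00 cfs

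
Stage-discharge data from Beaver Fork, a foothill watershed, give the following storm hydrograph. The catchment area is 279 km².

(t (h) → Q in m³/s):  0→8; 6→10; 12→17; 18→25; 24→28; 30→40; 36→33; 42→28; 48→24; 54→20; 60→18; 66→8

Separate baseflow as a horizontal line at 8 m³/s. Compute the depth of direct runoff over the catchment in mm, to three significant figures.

Direct runoff: 0.0, 2.0, 9.0, 17.0, 20.0, 32.0, 25.0, 20.0, 16.0, 12.0, 10.0, 0.0 m³/s; ΣQ_DR = 163.0 m³/s.
V = ΣQ_DR · Δt = 163.0 × 21600 s = 3.521 × 10^6 m³.
Over A = 279 km², depth = V / A = 12.6 mm.

d ≈ 12.6 mm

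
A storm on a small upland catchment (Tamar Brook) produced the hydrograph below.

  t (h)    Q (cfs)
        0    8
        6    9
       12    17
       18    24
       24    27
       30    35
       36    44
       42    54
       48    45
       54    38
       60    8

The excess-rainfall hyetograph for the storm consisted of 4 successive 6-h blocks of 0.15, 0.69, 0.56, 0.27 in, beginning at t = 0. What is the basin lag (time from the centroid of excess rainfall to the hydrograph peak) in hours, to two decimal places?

Centroid of excess rainfall: t_c = Σ P_i·t̄_i / ΣP_i = 12.4132 h (block centres at 3, 9, 15, 21 h).
Hydrograph peak occurs at t = 42 h, so basin lag t_L = 42 − 12.4132 = 29.59 h.

t_L ≈ 29.59 h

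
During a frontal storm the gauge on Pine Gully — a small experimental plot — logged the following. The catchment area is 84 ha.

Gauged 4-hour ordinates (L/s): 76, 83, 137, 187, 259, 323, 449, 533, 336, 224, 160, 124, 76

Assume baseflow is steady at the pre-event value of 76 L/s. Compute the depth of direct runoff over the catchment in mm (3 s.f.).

Direct runoff: 0.0, 7.0, 61.0, 111.0, 183.0, 247.0, 373.0, 457.0, 260.0, 148.0, 84.0, 48.0, 0.0 L/s; ΣQ_DR = 1979 L/s.
V = ΣQ_DR · Δt = 1979 × 14400 s = 2.850 × 10^7 L.
Over A = 84 ha, depth = V / A = 33.9 mm.

d ≈ 33.9 mm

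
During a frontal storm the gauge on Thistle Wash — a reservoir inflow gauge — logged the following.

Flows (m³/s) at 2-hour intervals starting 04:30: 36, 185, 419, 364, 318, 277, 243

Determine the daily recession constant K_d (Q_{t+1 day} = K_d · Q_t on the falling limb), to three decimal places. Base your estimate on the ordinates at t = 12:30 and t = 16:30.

Between t = 12:30 and t = 16:30 the flow falls from 318 to 243 m³/s over 2×2 h = 4 h.
Per-interval ratio K = (243/318)^(1/2) = 0.8742; K_d = K^(24/2) = 0.199.

K_d ≈ 0.199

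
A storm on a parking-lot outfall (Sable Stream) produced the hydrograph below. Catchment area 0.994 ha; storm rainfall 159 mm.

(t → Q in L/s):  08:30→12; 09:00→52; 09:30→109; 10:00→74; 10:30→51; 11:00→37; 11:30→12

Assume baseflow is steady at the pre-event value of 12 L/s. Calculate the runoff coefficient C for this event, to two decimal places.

C ≈ 0.30

ΣQ_DR = 263.0 L/s; V = ΣQ_DR·Δt = 4.734 × 10^5 L.
Runoff depth d = V / A = 47.63 mm.
C = d / P = 47.63 / 159 = 0.30.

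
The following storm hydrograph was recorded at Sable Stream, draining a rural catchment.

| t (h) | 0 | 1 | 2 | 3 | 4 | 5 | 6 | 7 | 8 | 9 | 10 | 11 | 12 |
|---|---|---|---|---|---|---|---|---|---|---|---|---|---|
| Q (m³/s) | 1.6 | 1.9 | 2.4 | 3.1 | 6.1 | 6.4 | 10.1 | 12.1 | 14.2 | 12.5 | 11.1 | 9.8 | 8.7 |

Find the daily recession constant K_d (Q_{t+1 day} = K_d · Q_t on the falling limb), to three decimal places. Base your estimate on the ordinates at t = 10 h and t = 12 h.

Between t = 10 h and t = 12 h the flow falls from 11.1 to 8.7 m³/s over 2×1 h = 2 h.
Per-interval ratio K = (8.7/11.1)^(1/2) = 0.8853; K_d = K^(24/1) = 0.054.

K_d ≈ 0.054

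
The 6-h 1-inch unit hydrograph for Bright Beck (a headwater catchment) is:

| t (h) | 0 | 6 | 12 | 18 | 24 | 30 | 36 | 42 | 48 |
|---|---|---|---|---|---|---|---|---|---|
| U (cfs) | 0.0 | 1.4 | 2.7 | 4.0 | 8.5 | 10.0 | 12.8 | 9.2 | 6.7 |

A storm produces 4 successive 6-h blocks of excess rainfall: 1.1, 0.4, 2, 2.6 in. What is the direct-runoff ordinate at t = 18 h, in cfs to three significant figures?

By discrete convolution, Q_j = Σ (P_i / 1 in) · U_{j−i}.
At t = 18 h (j=3): Q = (1.1/1)·4.0 + (0.4/1)·2.7 + (2/1)·1.4 + (2.6/1)·0.0 = 8.28 cfs.

Q ≈ 8.28 cfs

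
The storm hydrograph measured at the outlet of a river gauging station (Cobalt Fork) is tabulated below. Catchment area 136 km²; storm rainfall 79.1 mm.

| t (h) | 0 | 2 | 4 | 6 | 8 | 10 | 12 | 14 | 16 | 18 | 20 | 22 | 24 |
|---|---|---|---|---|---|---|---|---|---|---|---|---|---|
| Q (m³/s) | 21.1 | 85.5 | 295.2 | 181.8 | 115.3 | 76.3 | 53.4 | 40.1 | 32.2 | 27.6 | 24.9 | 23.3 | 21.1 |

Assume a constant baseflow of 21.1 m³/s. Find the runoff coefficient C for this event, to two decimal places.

C ≈ 0.48

ΣQ_DR = 723.5 m³/s; V = ΣQ_DR·Δt = 5.209 × 10^6 m³.
Runoff depth d = V / A = 38.30 mm.
C = d / P = 38.30 / 79.1 = 0.48.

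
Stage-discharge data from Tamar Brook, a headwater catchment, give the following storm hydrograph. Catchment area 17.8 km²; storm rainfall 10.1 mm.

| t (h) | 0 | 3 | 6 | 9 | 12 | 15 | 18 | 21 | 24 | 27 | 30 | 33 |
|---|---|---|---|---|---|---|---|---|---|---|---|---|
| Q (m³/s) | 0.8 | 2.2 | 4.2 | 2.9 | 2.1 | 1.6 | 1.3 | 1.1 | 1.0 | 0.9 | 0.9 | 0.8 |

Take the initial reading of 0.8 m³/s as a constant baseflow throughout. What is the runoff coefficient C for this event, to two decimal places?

ΣQ_DR = 10.20 m³/s; V = ΣQ_DR·Δt = 1.102 × 10^5 m³.
Runoff depth d = V / A = 6.189 mm.
C = d / P = 6.189 / 10.1 = 0.61.

C ≈ 0.61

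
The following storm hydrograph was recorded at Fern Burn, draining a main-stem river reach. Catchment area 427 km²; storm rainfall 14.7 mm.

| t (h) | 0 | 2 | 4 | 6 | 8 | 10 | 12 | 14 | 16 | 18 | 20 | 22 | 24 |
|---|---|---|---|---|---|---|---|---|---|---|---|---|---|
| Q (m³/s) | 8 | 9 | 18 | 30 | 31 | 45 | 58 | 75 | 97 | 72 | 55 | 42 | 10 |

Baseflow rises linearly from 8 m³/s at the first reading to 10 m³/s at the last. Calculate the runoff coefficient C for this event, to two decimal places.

ΣQ_DR = 433.0 m³/s; V = ΣQ_DR·Δt = 3.118 × 10^6 m³.
Runoff depth d = V / A = 7.301 mm.
C = d / P = 7.301 / 14.7 = 0.50.

C ≈ 0.50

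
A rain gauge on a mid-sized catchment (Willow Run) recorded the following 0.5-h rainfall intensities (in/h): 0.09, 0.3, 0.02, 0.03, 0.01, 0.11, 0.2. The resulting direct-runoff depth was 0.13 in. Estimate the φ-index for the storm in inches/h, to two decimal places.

φ ≈ 0.12 in/h

Only the 2 blocks with intensity above φ contribute runoff: 0.3, 0.2 in/h.
Σ(I−φ)·Δt = d  ⇒  (0.3+0.2 − 2φ)·0.5 = 0.13
φ = (0.5000 − 0.13/0.5) / 2 = 0.12 in/h.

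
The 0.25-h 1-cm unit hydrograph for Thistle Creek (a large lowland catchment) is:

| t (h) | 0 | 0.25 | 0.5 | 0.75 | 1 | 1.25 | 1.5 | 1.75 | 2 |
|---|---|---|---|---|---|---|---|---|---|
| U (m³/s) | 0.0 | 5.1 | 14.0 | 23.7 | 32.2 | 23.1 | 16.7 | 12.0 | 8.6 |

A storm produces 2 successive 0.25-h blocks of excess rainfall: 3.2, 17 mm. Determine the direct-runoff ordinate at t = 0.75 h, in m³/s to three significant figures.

By discrete convolution, Q_j = Σ (P_i / 10 mm) · U_{j−i}.
At t = 0.75 h (j=3): Q = (3.2/10)·23.7 + (17/10)·14.0 = 31.4 m³/s.

Q ≈ 31.4 m³/s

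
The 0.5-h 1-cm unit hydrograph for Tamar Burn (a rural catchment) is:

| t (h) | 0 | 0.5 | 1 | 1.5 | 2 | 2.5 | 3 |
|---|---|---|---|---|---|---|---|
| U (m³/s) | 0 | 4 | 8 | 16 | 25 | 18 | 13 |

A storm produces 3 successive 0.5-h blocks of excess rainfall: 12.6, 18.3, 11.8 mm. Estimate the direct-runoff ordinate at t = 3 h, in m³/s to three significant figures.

Q ≈ 78.8 m³/s

By discrete convolution, Q_j = Σ (P_i / 10 mm) · U_{j−i}.
At t = 3 h (j=6): Q = (12.6/10)·13 + (18.3/10)·18 + (11.8/10)·25 = 78.8 m³/s.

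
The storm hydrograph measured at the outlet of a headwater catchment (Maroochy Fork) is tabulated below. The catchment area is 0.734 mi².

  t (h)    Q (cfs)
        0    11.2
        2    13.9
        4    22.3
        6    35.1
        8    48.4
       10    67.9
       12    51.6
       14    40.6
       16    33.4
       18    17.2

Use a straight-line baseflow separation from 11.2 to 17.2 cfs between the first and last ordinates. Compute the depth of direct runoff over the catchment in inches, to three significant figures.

Direct runoff: 0.00, 2.03, 9.77, 21.90, 34.53, 53.37, 36.40, 24.73, 16.87, 0.00 cfs; ΣQ_DR = 199.6 cfs.
V = ΣQ_DR · Δt = 199.6 × 7200 s = 1.437 × 10^6 ft³.
Over A = 0.734 mi², depth = V / A = 0.843 in.

d ≈ 0.843 in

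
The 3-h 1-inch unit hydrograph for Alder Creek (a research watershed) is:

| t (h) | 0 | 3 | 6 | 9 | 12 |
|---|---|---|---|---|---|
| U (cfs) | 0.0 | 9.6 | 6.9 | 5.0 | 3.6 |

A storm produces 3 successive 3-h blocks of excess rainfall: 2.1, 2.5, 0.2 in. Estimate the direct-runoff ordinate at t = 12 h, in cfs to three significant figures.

By discrete convolution, Q_j = Σ (P_i / 1 in) · U_{j−i}.
At t = 12 h (j=4): Q = (2.1/1)·3.6 + (2.5/1)·5.0 + (0.2/1)·6.9 = 21.4 cfs.

Q ≈ 21.4 cfs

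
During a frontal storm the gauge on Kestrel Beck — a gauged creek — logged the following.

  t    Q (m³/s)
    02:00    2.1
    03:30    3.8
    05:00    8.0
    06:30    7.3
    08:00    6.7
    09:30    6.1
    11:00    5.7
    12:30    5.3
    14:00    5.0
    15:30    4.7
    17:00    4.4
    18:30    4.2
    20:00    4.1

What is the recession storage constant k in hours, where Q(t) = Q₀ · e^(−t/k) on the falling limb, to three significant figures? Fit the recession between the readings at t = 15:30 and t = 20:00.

k ≈ 32.9 h

On the falling limb, Q drops from 4.7 to 4.1 m³/s between t = 15:30 and t = 20:00 (Δt = 4.5 h).
k = −Δt / ln(Q₂/Q₁) = −4.5 / ln(4.1/4.7) = 32.9 h.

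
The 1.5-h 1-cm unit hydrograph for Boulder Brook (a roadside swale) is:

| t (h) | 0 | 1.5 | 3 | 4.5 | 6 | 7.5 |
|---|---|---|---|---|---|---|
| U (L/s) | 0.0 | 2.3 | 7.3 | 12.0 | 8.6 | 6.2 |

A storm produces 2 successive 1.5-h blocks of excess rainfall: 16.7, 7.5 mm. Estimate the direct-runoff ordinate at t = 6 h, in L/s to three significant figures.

By discrete convolution, Q_j = Σ (P_i / 10 mm) · U_{j−i}.
At t = 6 h (j=4): Q = (16.7/10)·8.6 + (7.5/10)·12.0 = 23.4 L/s.

Q ≈ 23.4 L/s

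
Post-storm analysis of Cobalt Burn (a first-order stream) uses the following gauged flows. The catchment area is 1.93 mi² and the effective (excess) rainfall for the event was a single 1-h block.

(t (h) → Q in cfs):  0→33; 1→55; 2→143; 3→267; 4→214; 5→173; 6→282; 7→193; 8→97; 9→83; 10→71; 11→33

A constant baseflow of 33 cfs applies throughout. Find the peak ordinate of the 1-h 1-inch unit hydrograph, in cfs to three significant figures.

U_p ≈ 249 cfs

Direct runoff: 0.0, 22.0, 110.0, 234.0, 181.0, 140.0, 249.0, 160.0, 64.0, 50.0, 38.0, 0.0 cfs; ΣQ_DR = 1248 cfs, peak = 249.0 cfs.
Runoff depth d = ΣQ_DR·Δt / A = 1248 × 3600 / (1.93 mi²) = 1.002 in.
The 1-inch UH is the DRH scaled by (1 in)/d, so U_p = 249.0 × 1/1.002 = 249 cfs.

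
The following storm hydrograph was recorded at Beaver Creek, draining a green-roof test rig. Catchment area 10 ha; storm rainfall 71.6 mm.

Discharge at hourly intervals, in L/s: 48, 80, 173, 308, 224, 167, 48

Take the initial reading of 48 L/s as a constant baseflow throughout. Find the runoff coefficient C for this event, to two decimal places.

ΣQ_DR = 712.0 L/s; V = ΣQ_DR·Δt = 2.563 × 10^6 L.
Runoff depth d = V / A = 25.63 mm.
C = d / P = 25.63 / 71.6 = 0.36.

C ≈ 0.36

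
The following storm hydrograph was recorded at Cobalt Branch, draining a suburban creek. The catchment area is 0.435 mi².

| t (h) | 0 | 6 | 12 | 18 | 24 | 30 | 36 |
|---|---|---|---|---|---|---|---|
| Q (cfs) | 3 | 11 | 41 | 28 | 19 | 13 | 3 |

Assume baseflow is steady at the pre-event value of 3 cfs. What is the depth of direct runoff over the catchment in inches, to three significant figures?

d ≈ 2.07 in

Direct runoff: 0.0, 8.0, 38.0, 25.0, 16.0, 10.0, 0.0 cfs; ΣQ_DR = 97.00 cfs.
V = ΣQ_DR · Δt = 97.00 × 21600 s = 2.095 × 10^6 ft³.
Over A = 0.435 mi², depth = V / A = 2.07 in.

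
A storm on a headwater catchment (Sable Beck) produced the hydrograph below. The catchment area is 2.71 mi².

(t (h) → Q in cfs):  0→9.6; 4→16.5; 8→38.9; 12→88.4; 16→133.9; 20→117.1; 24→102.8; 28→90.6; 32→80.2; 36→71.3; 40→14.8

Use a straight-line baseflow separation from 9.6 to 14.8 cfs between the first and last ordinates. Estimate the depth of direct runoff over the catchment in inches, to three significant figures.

d ≈ 1.44 in

Direct runoff: 0.00, 6.38, 28.26, 77.24, 122.22, 104.90, 90.08, 77.36, 66.44, 57.02, 0.00 cfs; ΣQ_DR = 629.9 cfs.
V = ΣQ_DR · Δt = 629.9 × 14400 s = 9.071 × 10^6 ft³.
Over A = 2.71 mi², depth = V / A = 1.44 in.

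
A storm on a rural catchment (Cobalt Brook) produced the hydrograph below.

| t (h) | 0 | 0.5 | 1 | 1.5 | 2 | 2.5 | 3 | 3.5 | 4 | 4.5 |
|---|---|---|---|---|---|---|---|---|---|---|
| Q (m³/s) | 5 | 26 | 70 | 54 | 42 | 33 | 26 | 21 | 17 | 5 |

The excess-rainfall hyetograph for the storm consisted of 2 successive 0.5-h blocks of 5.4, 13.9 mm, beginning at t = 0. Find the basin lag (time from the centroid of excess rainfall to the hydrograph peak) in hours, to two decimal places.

t_L ≈ 0.39 h

Centroid of excess rainfall: t_c = Σ P_i·t̄_i / ΣP_i = 0.6101 h (block centres at 0.25, 0.75 h).
Hydrograph peak occurs at t = 1 h, so basin lag t_L = 1 − 0.6101 = 0.39 h.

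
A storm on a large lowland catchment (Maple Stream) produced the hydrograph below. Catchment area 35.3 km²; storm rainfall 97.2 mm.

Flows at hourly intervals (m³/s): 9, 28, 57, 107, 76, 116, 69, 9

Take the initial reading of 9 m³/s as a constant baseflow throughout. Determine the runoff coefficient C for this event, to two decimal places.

ΣQ_DR = 399.0 m³/s; V = ΣQ_DR·Δt = 1.436 × 10^6 m³.
Runoff depth d = V / A = 40.69 mm.
C = d / P = 40.69 / 97.2 = 0.42.

C ≈ 0.42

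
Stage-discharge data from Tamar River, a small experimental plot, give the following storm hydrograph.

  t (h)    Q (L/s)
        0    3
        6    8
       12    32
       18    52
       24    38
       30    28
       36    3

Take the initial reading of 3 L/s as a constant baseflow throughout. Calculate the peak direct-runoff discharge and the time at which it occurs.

Q_p = 49.0 L/s at t = 18 h

Subtracting baseflow gives direct-runoff ordinates: 0.0, 5.0, 29.0, 49.0, 35.0, 25.0, 0.0 L/s.
The maximum is 49.0 L/s, occurring at the reading for t = 18 h.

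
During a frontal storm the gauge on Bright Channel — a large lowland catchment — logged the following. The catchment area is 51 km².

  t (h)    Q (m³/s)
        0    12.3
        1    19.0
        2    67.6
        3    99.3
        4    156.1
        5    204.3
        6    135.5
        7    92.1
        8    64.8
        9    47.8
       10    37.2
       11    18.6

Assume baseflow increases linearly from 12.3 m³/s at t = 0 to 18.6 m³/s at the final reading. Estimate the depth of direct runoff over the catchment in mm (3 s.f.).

d ≈ 54.3 mm

Direct runoff: 0.00, 6.13, 54.15, 85.28, 141.51, 189.14, 119.76, 75.79, 47.92, 30.35, 19.17, 0.00 m³/s; ΣQ_DR = 769.2 m³/s.
V = ΣQ_DR · Δt = 769.2 × 3600 s = 2.769 × 10^6 m³.
Over A = 51 km², depth = V / A = 54.3 mm.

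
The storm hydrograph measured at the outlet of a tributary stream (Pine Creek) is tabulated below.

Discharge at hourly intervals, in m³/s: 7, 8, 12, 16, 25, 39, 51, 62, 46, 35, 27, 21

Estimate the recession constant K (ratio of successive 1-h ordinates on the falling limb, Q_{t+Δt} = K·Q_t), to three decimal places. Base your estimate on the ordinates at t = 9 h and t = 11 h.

K ≈ 0.775

Using the recession-limb readings at t = 9 h and t = 11 h: Q falls from 35 to 21 m³/s over 2 intervals.
K = (Q₂/Q₁)^(1/2) = (21/35)^(1/2) = 0.775.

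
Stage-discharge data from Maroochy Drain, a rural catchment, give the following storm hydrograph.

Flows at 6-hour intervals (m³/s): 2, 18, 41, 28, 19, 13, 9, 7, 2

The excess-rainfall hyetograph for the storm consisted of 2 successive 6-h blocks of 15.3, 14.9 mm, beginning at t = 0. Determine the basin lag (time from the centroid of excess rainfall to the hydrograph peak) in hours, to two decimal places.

t_L ≈ 6.04 h

Centroid of excess rainfall: t_c = Σ P_i·t̄_i / ΣP_i = 5.9603 h (block centres at 3, 9 h).
Hydrograph peak occurs at t = 12 h, so basin lag t_L = 12 − 5.9603 = 6.04 h.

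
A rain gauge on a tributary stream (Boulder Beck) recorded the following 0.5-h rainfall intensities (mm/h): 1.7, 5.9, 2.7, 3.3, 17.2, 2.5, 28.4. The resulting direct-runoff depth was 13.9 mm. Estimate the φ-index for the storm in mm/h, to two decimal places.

Only the 2 blocks with intensity above φ contribute runoff: 17.2, 28.4 mm/h.
Σ(I−φ)·Δt = d  ⇒  (17.2+28.4 − 2φ)·0.5 = 13.9
φ = (45.60 − 13.9/0.5) / 2 = 8.90 mm/h.

φ ≈ 8.90 mm/h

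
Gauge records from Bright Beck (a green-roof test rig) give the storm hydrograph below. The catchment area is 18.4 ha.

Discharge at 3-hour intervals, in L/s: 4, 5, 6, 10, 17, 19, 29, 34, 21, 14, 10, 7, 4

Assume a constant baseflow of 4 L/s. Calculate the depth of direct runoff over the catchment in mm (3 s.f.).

d ≈ 7.51 mm

Direct runoff: 0.0, 1.0, 2.0, 6.0, 13.0, 15.0, 25.0, 30.0, 17.0, 10.0, 6.0, 3.0, 0.0 L/s; ΣQ_DR = 128.0 L/s.
V = ΣQ_DR · Δt = 128.0 × 10800 s = 1.382 × 10^6 L.
Over A = 18.4 ha, depth = V / A = 7.51 mm.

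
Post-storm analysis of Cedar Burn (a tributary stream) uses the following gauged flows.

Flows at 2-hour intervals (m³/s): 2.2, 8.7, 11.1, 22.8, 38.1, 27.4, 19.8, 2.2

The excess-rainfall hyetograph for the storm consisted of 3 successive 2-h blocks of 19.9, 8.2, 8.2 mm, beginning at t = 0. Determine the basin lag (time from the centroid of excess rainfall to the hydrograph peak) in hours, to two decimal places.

t_L ≈ 5.64 h

Centroid of excess rainfall: t_c = Σ P_i·t̄_i / ΣP_i = 2.3554 h (block centres at 1, 3, 5 h).
Hydrograph peak occurs at t = 8 h, so basin lag t_L = 8 − 2.3554 = 5.64 h.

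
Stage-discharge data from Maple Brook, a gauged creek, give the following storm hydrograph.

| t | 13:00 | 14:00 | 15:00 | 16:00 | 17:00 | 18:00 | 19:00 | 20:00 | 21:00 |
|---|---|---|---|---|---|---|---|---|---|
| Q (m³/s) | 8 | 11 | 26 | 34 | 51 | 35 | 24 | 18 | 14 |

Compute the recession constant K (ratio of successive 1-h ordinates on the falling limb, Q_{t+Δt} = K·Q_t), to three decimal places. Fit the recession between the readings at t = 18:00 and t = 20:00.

K ≈ 0.717

Using the recession-limb readings at t = 18:00 and t = 20:00: Q falls from 35 to 18 m³/s over 2 intervals.
K = (Q₂/Q₁)^(1/2) = (18/35)^(1/2) = 0.717.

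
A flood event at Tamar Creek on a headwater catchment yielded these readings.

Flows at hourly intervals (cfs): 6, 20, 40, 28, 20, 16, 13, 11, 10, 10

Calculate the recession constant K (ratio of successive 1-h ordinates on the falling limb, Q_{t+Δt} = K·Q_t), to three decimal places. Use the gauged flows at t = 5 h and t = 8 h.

Using the recession-limb readings at t = 5 h and t = 8 h: Q falls from 16 to 10 cfs over 3 intervals.
K = (Q₂/Q₁)^(1/3) = (10/16)^(1/3) = 0.855.

K ≈ 0.855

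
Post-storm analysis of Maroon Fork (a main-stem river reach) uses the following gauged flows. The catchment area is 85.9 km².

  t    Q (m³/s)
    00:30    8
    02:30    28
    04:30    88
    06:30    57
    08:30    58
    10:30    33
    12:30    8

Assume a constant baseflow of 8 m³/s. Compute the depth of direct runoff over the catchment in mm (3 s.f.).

d ≈ 18.8 mm

Direct runoff: 0.0, 20.0, 80.0, 49.0, 50.0, 25.0, 0.0 m³/s; ΣQ_DR = 224.0 m³/s.
V = ΣQ_DR · Δt = 224.0 × 7200 s = 1.613 × 10^6 m³.
Over A = 85.9 km², depth = V / A = 18.8 mm.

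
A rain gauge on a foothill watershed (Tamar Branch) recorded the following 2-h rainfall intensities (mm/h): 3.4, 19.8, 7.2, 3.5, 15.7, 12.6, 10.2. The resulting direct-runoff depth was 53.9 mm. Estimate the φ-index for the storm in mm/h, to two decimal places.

Only the 4 blocks with intensity above φ contribute runoff: 19.8, 15.7, 12.6, 10.2 mm/h.
Σ(I−φ)·Δt = d  ⇒  (19.8+15.7+12.6+10.2 − 4φ)·2 = 53.9
φ = (58.30 − 53.9/2) / 4 = 7.84 mm/h.

φ ≈ 7.84 mm/h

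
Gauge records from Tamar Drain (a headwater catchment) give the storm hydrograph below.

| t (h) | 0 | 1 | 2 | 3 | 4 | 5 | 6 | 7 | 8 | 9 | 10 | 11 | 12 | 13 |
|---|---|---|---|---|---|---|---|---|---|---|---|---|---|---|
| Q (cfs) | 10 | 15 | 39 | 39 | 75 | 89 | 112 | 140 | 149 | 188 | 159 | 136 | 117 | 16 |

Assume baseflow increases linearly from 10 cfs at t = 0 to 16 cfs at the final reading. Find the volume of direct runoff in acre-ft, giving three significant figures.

V ≈ 91.1 acre-ft

Direct-runoff ordinates (Q − Q_b): 0.00, 4.54, 28.08, 27.62, 63.15, 76.69, 99.23, 126.77, 135.31, 173.85, 144.38, 120.92, 101.46, 0.00 cfs.
ΣQ_DR = 1102 cfs.
With Δt = 1 h = 3600 s, V = ΣQ_DR · Δt = 1102 × 3600 = 3.97 × 10^6 ft³ = 91.1 acre-ft.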